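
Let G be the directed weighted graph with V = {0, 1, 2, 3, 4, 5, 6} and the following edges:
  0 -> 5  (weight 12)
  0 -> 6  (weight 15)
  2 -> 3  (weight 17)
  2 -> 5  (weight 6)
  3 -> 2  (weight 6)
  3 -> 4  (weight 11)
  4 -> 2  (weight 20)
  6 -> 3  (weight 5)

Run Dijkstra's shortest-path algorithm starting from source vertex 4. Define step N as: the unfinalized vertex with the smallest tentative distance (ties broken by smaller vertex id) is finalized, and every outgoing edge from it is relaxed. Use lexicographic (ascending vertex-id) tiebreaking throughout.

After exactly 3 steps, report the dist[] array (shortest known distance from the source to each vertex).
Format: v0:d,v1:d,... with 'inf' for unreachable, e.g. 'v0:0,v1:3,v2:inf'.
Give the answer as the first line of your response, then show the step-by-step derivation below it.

v0:inf,v1:inf,v2:20,v3:37,v4:0,v5:26,v6:inf

step 1: dist = v0:inf,v1:inf,v2:20,v3:inf,v4:0,v5:inf,v6:inf
step 2: dist = v0:inf,v1:inf,v2:20,v3:37,v4:0,v5:26,v6:inf
step 3: dist = v0:inf,v1:inf,v2:20,v3:37,v4:0,v5:26,v6:inf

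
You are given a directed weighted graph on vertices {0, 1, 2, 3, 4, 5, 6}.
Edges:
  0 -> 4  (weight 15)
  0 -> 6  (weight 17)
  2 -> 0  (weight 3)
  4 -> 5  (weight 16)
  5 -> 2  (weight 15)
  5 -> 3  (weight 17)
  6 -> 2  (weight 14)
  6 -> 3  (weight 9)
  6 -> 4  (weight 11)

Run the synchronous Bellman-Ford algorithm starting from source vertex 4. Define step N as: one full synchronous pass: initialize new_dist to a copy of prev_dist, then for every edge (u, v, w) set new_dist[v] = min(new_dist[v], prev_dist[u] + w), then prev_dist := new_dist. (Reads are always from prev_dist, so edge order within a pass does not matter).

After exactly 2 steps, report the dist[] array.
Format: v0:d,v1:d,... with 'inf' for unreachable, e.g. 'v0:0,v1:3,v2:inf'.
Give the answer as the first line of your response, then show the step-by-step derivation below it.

v0:inf,v1:inf,v2:31,v3:33,v4:0,v5:16,v6:inf

step 1: dist = v0:inf,v1:inf,v2:inf,v3:inf,v4:0,v5:16,v6:inf
step 2: dist = v0:inf,v1:inf,v2:31,v3:33,v4:0,v5:16,v6:inf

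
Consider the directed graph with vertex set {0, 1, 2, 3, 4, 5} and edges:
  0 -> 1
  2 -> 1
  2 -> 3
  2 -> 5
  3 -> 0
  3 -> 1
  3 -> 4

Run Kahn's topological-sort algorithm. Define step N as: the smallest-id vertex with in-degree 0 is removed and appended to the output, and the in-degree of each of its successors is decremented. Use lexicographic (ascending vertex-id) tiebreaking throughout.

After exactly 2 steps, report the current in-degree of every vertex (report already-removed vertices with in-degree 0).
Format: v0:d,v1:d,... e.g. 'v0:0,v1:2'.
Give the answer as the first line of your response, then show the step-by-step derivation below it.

v0:0,v1:1,v2:0,v3:0,v4:0,v5:0

step 1: output 2; order=[2]; indeg=(1,2,0,0,1,0)
step 2: output 3; order=[2,3]; indeg=(0,1,0,0,0,0)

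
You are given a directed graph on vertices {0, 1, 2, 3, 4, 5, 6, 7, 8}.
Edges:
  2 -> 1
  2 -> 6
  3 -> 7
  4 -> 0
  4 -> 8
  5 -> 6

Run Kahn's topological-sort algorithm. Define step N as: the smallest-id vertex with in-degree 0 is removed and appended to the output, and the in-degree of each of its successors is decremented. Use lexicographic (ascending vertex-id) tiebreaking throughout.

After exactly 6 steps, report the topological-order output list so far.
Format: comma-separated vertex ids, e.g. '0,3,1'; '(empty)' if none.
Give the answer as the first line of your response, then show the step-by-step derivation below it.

2,1,3,4,0,5

step 1: output 2; order=[2]; indeg=(1,0,0,0,0,0,1,1,1)
step 2: output 1; order=[2,1]; indeg=(1,0,0,0,0,0,1,1,1)
step 3: output 3; order=[2,1,3]; indeg=(1,0,0,0,0,0,1,0,1)
step 4: output 4; order=[2,1,3,4]; indeg=(0,0,0,0,0,0,1,0,0)
step 5: output 0; order=[2,1,3,4,0]; indeg=(0,0,0,0,0,0,1,0,0)
step 6: output 5; order=[2,1,3,4,0,5]; indeg=(0,0,0,0,0,0,0,0,0)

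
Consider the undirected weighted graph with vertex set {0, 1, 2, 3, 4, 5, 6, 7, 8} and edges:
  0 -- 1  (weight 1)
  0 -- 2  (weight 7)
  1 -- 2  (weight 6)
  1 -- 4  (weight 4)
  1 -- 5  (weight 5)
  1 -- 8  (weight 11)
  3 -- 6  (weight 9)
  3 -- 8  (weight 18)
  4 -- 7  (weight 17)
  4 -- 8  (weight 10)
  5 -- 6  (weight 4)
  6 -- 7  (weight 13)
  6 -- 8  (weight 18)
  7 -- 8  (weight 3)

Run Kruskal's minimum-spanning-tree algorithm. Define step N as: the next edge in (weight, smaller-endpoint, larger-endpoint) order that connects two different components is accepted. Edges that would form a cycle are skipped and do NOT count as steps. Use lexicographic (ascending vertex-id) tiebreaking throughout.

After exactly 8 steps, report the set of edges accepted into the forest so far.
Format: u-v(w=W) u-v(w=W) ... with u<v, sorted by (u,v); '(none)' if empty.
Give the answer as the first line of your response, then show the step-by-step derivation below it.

0-1(w=1) 1-2(w=6) 1-4(w=4) 1-5(w=5) 3-6(w=9) 4-8(w=10) 5-6(w=4) 7-8(w=3)

step 1: add edge 0-1 (w=1); MST = {0-1(w=1)}
step 2: add edge 7-8 (w=3); MST = {0-1(w=1) 7-8(w=3)}
step 3: add edge 1-4 (w=4); MST = {0-1(w=1) 1-4(w=4) 7-8(w=3)}
step 4: add edge 5-6 (w=4); MST = {0-1(w=1) 1-4(w=4) 5-6(w=4) 7-8(w=3)}
step 5: add edge 1-5 (w=5); MST = {0-1(w=1) 1-4(w=4) 1-5(w=5) 5-6(w=4) 7-8(w=3)}
step 6: add edge 1-2 (w=6); MST = {0-1(w=1) 1-2(w=6) 1-4(w=4) 1-5(w=5) 5-6(w=4) 7-8(w=3)}
step 7: add edge 3-6 (w=9); MST = {0-1(w=1) 1-2(w=6) 1-4(w=4) 1-5(w=5) 3-6(w=9) 5-6(w=4) 7-8(w=3)}
step 8: add edge 4-8 (w=10); MST = {0-1(w=1) 1-2(w=6) 1-4(w=4) 1-5(w=5) 3-6(w=9) 4-8(w=10) 5-6(w=4) 7-8(w=3)}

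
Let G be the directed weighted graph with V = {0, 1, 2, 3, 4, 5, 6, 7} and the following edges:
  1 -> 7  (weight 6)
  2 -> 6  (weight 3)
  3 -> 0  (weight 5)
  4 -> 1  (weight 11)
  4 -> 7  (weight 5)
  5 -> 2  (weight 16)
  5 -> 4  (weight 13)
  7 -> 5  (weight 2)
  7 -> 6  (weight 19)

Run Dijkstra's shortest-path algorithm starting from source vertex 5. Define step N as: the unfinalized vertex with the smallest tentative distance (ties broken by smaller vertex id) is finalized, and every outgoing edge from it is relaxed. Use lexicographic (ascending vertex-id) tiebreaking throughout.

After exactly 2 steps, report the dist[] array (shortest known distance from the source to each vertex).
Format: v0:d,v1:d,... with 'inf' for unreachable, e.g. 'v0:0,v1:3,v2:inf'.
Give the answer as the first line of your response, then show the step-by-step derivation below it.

v0:inf,v1:24,v2:16,v3:inf,v4:13,v5:0,v6:inf,v7:18

step 1: dist = v0:inf,v1:inf,v2:16,v3:inf,v4:13,v5:0,v6:inf,v7:inf
step 2: dist = v0:inf,v1:24,v2:16,v3:inf,v4:13,v5:0,v6:inf,v7:18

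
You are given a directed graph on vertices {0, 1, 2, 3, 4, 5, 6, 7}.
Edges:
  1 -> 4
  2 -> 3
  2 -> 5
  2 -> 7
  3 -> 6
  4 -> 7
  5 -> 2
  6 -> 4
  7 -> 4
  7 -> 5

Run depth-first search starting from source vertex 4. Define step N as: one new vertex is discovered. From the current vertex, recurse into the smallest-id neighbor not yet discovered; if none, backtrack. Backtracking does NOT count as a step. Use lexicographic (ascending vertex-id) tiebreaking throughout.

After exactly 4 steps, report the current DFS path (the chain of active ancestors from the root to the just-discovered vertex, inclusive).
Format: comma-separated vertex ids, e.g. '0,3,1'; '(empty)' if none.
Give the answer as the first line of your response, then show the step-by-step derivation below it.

4,7,5,2

step 1: discover 4; path=4; order=4
step 2: discover 7; path=4>7; order=4,7
step 3: discover 5; path=4>7>5; order=4,7,5
step 4: discover 2; path=4>7>5>2; order=4,7,5,2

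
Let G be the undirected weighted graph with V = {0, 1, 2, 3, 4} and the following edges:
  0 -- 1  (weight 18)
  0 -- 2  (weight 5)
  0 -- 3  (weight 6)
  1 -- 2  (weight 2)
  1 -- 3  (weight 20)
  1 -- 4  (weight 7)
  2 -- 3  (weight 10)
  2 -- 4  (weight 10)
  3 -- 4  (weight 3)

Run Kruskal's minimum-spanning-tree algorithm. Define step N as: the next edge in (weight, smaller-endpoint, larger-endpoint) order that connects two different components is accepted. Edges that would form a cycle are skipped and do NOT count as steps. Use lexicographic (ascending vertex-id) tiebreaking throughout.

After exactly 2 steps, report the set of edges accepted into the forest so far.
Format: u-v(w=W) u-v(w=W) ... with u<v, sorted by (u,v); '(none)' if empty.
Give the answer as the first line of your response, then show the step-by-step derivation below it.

1-2(w=2) 3-4(w=3)

step 1: add edge 1-2 (w=2); MST = {1-2(w=2)}
step 2: add edge 3-4 (w=3); MST = {1-2(w=2) 3-4(w=3)}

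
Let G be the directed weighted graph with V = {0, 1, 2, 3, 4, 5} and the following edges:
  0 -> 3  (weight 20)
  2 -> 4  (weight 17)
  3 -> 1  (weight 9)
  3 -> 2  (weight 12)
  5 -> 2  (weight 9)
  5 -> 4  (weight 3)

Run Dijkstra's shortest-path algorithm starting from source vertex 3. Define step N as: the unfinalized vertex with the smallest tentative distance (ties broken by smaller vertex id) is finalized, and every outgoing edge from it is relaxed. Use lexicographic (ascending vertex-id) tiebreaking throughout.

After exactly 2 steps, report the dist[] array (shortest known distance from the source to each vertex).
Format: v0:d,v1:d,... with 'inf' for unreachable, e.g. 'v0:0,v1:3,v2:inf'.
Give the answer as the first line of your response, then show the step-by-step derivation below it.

v0:inf,v1:9,v2:12,v3:0,v4:inf,v5:inf

step 1: dist = v0:inf,v1:9,v2:12,v3:0,v4:inf,v5:inf
step 2: dist = v0:inf,v1:9,v2:12,v3:0,v4:inf,v5:inf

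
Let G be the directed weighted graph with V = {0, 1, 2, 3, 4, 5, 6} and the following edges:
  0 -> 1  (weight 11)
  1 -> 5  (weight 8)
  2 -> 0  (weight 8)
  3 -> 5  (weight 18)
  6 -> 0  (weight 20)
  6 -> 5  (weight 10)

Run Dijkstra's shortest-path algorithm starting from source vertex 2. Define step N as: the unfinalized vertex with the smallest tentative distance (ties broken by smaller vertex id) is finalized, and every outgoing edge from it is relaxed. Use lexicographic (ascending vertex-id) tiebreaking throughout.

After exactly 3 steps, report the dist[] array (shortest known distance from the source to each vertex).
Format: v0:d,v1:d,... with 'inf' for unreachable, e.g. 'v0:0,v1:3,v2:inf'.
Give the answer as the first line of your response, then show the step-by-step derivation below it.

v0:8,v1:19,v2:0,v3:inf,v4:inf,v5:27,v6:inf

step 1: dist = v0:8,v1:inf,v2:0,v3:inf,v4:inf,v5:inf,v6:inf
step 2: dist = v0:8,v1:19,v2:0,v3:inf,v4:inf,v5:inf,v6:inf
step 3: dist = v0:8,v1:19,v2:0,v3:inf,v4:inf,v5:27,v6:inf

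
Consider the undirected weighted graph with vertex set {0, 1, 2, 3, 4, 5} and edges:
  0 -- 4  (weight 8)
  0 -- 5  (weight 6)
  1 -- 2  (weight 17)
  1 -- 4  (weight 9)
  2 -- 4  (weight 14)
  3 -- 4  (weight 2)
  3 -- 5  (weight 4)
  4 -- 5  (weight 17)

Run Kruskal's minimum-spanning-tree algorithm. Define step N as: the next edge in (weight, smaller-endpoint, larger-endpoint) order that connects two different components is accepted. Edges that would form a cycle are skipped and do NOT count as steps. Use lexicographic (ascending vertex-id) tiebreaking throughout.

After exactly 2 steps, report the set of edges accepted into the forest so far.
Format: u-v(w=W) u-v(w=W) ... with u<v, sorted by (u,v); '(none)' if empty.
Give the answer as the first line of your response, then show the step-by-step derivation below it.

3-4(w=2) 3-5(w=4)

step 1: add edge 3-4 (w=2); MST = {3-4(w=2)}
step 2: add edge 3-5 (w=4); MST = {3-4(w=2) 3-5(w=4)}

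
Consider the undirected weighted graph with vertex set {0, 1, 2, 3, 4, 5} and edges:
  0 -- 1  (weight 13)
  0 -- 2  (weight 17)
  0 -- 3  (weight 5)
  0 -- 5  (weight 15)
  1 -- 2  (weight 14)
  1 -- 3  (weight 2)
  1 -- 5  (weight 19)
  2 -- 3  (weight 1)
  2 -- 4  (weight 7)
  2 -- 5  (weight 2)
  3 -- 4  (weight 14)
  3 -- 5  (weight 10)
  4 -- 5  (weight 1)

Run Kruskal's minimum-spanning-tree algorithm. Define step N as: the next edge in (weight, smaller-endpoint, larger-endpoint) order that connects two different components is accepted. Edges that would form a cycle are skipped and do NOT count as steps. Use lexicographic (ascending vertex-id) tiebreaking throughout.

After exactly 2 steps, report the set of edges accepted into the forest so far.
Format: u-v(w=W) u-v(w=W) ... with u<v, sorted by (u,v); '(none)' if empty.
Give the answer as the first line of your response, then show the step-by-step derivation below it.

2-3(w=1) 4-5(w=1)

step 1: add edge 2-3 (w=1); MST = {2-3(w=1)}
step 2: add edge 4-5 (w=1); MST = {2-3(w=1) 4-5(w=1)}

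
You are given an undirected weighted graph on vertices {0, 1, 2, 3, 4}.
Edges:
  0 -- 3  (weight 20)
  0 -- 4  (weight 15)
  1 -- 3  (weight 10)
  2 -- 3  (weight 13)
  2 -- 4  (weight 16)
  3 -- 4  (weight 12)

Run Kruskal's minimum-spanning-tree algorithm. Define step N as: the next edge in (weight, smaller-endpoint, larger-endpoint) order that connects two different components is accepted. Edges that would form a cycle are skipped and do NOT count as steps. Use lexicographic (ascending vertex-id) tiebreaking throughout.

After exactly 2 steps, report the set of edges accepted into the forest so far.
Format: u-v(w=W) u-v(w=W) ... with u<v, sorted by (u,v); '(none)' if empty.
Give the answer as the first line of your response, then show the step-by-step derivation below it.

1-3(w=10) 3-4(w=12)

step 1: add edge 1-3 (w=10); MST = {1-3(w=10)}
step 2: add edge 3-4 (w=12); MST = {1-3(w=10) 3-4(w=12)}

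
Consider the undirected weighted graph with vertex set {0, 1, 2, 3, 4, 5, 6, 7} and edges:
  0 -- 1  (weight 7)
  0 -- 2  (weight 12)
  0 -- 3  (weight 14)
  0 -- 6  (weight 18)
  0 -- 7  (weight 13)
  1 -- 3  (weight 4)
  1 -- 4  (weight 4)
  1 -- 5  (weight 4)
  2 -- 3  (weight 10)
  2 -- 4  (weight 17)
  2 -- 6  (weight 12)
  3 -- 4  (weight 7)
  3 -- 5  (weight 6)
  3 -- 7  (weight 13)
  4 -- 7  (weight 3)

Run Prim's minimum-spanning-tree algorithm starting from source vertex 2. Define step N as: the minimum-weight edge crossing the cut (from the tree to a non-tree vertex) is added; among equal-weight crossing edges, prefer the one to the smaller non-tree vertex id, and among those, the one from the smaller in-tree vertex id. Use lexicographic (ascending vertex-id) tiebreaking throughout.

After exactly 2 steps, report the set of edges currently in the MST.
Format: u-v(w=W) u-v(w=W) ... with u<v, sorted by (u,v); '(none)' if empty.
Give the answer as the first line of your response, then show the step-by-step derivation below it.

1-3(w=4) 2-3(w=10)

step 1: add edge 2-3 (w=10); MST = {2-3(w=10)}
step 2: add edge 1-3 (w=4); MST = {1-3(w=4) 2-3(w=10)}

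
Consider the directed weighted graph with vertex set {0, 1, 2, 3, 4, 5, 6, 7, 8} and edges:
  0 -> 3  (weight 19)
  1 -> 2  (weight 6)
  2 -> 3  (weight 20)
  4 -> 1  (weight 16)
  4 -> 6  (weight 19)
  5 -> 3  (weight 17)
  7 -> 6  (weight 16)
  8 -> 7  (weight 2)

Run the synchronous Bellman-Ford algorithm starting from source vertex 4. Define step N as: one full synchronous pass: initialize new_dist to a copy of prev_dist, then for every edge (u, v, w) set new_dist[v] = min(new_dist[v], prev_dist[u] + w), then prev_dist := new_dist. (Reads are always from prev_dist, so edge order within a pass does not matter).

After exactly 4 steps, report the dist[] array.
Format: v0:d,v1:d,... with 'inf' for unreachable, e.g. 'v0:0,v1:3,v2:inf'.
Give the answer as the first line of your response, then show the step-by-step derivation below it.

v0:inf,v1:16,v2:22,v3:42,v4:0,v5:inf,v6:19,v7:inf,v8:inf

step 1: dist = v0:inf,v1:16,v2:inf,v3:inf,v4:0,v5:inf,v6:19,v7:inf,v8:inf
step 2: dist = v0:inf,v1:16,v2:22,v3:inf,v4:0,v5:inf,v6:19,v7:inf,v8:inf
step 3: dist = v0:inf,v1:16,v2:22,v3:42,v4:0,v5:inf,v6:19,v7:inf,v8:inf
step 4: dist = v0:inf,v1:16,v2:22,v3:42,v4:0,v5:inf,v6:19,v7:inf,v8:inf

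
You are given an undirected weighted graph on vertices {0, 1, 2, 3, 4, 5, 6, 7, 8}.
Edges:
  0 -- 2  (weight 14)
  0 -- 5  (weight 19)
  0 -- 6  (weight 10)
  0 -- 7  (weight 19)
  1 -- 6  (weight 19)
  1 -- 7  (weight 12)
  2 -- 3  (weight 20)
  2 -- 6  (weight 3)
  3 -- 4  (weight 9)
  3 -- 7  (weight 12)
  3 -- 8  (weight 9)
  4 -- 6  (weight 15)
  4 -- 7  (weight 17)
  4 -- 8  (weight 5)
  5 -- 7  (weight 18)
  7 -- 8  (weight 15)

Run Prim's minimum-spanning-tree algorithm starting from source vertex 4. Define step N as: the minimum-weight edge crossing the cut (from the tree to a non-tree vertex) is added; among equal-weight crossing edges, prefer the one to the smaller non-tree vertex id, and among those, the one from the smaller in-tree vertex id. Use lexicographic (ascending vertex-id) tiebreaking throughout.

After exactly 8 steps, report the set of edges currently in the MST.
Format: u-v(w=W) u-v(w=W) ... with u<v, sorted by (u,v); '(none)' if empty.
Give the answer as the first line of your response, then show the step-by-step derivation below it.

0-6(w=10) 1-7(w=12) 2-6(w=3) 3-4(w=9) 3-7(w=12) 4-6(w=15) 4-8(w=5) 5-7(w=18)

step 1: add edge 4-8 (w=5); MST = {4-8(w=5)}
step 2: add edge 3-4 (w=9); MST = {3-4(w=9) 4-8(w=5)}
step 3: add edge 3-7 (w=12); MST = {3-4(w=9) 3-7(w=12) 4-8(w=5)}
step 4: add edge 1-7 (w=12); MST = {1-7(w=12) 3-4(w=9) 3-7(w=12) 4-8(w=5)}
step 5: add edge 4-6 (w=15); MST = {1-7(w=12) 3-4(w=9) 3-7(w=12) 4-6(w=15) 4-8(w=5)}
step 6: add edge 2-6 (w=3); MST = {1-7(w=12) 2-6(w=3) 3-4(w=9) 3-7(w=12) 4-6(w=15) 4-8(w=5)}
step 7: add edge 0-6 (w=10); MST = {0-6(w=10) 1-7(w=12) 2-6(w=3) 3-4(w=9) 3-7(w=12) 4-6(w=15) 4-8(w=5)}
step 8: add edge 5-7 (w=18); MST = {0-6(w=10) 1-7(w=12) 2-6(w=3) 3-4(w=9) 3-7(w=12) 4-6(w=15) 4-8(w=5) 5-7(w=18)}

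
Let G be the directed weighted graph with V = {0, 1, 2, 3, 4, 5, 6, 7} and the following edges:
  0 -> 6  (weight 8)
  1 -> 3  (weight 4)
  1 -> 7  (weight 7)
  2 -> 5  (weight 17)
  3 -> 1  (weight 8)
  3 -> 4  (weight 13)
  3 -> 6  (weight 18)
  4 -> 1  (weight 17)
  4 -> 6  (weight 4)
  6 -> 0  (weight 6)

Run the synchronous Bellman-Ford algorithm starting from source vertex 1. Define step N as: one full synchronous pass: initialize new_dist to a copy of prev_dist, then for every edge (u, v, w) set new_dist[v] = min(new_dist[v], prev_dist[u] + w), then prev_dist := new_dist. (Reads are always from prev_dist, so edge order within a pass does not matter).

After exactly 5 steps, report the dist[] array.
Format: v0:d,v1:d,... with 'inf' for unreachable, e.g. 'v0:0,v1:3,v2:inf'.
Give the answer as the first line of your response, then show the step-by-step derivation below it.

v0:27,v1:0,v2:inf,v3:4,v4:17,v5:inf,v6:21,v7:7

step 1: dist = v0:inf,v1:0,v2:inf,v3:4,v4:inf,v5:inf,v6:inf,v7:7
step 2: dist = v0:inf,v1:0,v2:inf,v3:4,v4:17,v5:inf,v6:22,v7:7
step 3: dist = v0:28,v1:0,v2:inf,v3:4,v4:17,v5:inf,v6:21,v7:7
step 4: dist = v0:27,v1:0,v2:inf,v3:4,v4:17,v5:inf,v6:21,v7:7
step 5: dist = v0:27,v1:0,v2:inf,v3:4,v4:17,v5:inf,v6:21,v7:7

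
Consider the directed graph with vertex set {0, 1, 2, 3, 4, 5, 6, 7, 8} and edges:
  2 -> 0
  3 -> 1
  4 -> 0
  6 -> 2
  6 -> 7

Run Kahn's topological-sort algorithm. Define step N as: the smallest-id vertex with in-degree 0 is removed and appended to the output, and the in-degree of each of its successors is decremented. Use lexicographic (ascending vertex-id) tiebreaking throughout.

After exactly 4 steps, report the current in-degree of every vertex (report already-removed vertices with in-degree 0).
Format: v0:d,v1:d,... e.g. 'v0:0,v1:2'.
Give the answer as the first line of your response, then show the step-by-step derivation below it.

v0:1,v1:0,v2:1,v3:0,v4:0,v5:0,v6:0,v7:1,v8:0

step 1: output 3; order=[3]; indeg=(2,0,1,0,0,0,0,1,0)
step 2: output 1; order=[3,1]; indeg=(2,0,1,0,0,0,0,1,0)
step 3: output 4; order=[3,1,4]; indeg=(1,0,1,0,0,0,0,1,0)
step 4: output 5; order=[3,1,4,5]; indeg=(1,0,1,0,0,0,0,1,0)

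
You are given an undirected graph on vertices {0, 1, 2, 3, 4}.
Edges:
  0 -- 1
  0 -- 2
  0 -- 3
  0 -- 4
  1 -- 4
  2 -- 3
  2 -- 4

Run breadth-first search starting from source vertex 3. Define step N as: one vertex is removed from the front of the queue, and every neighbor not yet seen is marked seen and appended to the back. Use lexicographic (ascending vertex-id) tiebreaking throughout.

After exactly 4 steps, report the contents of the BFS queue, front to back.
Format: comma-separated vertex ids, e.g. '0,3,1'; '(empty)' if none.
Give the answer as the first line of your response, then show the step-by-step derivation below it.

4

step 1: dequeue 3; queue=[0,2]; order=3
step 2: dequeue 0; queue=[2,1,4]; order=3,0
step 3: dequeue 2; queue=[1,4]; order=3,0,2
step 4: dequeue 1; queue=[4]; order=3,0,2,1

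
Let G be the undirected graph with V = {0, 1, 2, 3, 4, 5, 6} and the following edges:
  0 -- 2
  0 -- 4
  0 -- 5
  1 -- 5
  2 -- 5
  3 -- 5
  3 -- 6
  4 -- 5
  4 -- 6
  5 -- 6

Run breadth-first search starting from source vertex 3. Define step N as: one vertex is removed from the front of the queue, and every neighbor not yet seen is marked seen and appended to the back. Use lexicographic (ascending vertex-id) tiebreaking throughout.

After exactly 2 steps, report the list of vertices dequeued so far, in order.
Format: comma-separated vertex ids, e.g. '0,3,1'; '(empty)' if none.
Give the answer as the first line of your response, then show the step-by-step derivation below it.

3,5

step 1: dequeue 3; queue=[5,6]; order=3
step 2: dequeue 5; queue=[6,0,1,2,4]; order=3,5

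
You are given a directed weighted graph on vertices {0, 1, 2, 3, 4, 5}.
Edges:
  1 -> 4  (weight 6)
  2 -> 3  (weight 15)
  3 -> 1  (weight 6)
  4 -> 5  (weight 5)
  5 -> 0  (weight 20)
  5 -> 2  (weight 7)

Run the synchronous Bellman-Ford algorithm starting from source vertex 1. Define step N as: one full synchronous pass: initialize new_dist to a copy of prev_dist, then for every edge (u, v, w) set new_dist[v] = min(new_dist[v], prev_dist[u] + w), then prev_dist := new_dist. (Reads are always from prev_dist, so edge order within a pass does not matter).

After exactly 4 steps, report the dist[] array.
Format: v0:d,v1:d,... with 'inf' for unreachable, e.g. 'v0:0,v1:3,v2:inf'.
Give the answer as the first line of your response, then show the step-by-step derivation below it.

v0:31,v1:0,v2:18,v3:33,v4:6,v5:11

step 1: dist = v0:inf,v1:0,v2:inf,v3:inf,v4:6,v5:inf
step 2: dist = v0:inf,v1:0,v2:inf,v3:inf,v4:6,v5:11
step 3: dist = v0:31,v1:0,v2:18,v3:inf,v4:6,v5:11
step 4: dist = v0:31,v1:0,v2:18,v3:33,v4:6,v5:11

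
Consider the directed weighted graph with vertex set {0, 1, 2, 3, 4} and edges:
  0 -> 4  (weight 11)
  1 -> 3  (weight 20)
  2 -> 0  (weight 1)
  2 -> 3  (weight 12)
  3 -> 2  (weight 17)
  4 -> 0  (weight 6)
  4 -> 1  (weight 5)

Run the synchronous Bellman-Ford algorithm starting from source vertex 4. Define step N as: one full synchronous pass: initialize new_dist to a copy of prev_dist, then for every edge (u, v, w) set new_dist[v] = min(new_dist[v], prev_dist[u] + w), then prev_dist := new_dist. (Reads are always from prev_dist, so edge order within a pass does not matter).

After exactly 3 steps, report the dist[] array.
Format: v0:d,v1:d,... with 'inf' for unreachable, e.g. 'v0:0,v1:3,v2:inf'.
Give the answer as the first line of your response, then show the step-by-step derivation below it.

v0:6,v1:5,v2:42,v3:25,v4:0

step 1: dist = v0:6,v1:5,v2:inf,v3:inf,v4:0
step 2: dist = v0:6,v1:5,v2:inf,v3:25,v4:0
step 3: dist = v0:6,v1:5,v2:42,v3:25,v4:0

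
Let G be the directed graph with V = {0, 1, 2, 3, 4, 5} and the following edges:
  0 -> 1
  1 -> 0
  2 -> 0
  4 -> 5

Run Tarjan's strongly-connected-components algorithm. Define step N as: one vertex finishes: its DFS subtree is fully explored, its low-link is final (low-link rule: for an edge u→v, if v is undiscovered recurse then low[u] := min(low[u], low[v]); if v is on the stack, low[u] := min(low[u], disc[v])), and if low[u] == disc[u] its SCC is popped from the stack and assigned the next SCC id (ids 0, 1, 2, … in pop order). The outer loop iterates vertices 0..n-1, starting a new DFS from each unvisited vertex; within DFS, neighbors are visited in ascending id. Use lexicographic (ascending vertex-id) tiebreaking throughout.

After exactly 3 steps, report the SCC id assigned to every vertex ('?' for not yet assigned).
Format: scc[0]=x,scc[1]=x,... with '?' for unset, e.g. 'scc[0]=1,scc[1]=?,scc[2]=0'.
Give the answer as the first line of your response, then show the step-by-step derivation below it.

scc[0]=0,scc[1]=0,scc[2]=1,scc[3]=?,scc[4]=?,scc[5]=?

step 1: low=(low[0]=0,low[1]=0,low[2]=?,low[3]=?,low[4]=?,low[5]=?); scc=(scc[0]=?,scc[1]=?,scc[2]=?,scc[3]=?,scc[4]=?,scc[5]=?)
step 2: low=(low[0]=0,low[1]=0,low[2]=?,low[3]=?,low[4]=?,low[5]=?); scc=(scc[0]=0,scc[1]=0,scc[2]=?,scc[3]=?,scc[4]=?,scc[5]=?)
step 3: low=(low[0]=0,low[1]=0,low[2]=2,low[3]=?,low[4]=?,low[5]=?); scc=(scc[0]=0,scc[1]=0,scc[2]=1,scc[3]=?,scc[4]=?,scc[5]=?)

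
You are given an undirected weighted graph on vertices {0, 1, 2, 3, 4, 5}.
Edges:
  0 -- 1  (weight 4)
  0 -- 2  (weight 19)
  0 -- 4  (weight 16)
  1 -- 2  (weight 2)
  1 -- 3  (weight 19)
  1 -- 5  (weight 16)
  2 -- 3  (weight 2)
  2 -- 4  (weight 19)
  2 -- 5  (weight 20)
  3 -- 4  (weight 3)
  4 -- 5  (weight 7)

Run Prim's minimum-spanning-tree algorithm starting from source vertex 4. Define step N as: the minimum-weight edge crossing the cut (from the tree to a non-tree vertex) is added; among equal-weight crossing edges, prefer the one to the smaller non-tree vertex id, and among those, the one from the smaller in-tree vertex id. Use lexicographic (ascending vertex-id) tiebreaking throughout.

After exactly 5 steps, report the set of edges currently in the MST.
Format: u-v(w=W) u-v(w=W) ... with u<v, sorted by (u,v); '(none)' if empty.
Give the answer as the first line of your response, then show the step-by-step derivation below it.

0-1(w=4) 1-2(w=2) 2-3(w=2) 3-4(w=3) 4-5(w=7)

step 1: add edge 3-4 (w=3); MST = {3-4(w=3)}
step 2: add edge 2-3 (w=2); MST = {2-3(w=2) 3-4(w=3)}
step 3: add edge 1-2 (w=2); MST = {1-2(w=2) 2-3(w=2) 3-4(w=3)}
step 4: add edge 0-1 (w=4); MST = {0-1(w=4) 1-2(w=2) 2-3(w=2) 3-4(w=3)}
step 5: add edge 4-5 (w=7); MST = {0-1(w=4) 1-2(w=2) 2-3(w=2) 3-4(w=3) 4-5(w=7)}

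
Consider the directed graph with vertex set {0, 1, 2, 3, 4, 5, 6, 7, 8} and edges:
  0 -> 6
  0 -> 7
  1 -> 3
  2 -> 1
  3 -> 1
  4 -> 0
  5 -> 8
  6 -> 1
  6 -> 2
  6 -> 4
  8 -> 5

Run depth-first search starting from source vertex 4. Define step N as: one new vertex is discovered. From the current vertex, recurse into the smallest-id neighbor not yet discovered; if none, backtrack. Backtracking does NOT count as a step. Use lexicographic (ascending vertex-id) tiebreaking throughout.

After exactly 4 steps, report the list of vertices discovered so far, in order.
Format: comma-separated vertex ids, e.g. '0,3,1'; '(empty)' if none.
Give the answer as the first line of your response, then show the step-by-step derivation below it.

4,0,6,1

step 1: discover 4; path=4; order=4
step 2: discover 0; path=4>0; order=4,0
step 3: discover 6; path=4>0>6; order=4,0,6
step 4: discover 1; path=4>0>6>1; order=4,0,6,1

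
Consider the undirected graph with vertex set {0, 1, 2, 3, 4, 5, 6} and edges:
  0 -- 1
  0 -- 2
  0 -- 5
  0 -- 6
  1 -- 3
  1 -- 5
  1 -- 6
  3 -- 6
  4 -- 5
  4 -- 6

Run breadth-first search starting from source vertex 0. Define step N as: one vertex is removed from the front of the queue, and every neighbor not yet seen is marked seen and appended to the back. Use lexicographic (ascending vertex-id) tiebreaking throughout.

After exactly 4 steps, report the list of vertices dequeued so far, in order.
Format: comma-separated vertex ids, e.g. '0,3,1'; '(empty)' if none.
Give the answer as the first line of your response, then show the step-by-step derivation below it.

0,1,2,5

step 1: dequeue 0; queue=[1,2,5,6]; order=0
step 2: dequeue 1; queue=[2,5,6,3]; order=0,1
step 3: dequeue 2; queue=[5,6,3]; order=0,1,2
step 4: dequeue 5; queue=[6,3,4]; order=0,1,2,5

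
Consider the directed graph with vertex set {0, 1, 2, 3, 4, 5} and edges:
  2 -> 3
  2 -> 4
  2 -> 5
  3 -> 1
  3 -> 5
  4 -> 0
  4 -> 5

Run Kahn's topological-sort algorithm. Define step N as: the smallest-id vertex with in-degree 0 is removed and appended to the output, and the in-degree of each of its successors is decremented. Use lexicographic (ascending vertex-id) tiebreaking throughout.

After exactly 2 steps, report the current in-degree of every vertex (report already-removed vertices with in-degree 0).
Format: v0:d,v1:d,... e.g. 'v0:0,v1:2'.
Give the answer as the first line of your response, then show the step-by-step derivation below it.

v0:1,v1:0,v2:0,v3:0,v4:0,v5:1

step 1: output 2; order=[2]; indeg=(1,1,0,0,0,2)
step 2: output 3; order=[2,3]; indeg=(1,0,0,0,0,1)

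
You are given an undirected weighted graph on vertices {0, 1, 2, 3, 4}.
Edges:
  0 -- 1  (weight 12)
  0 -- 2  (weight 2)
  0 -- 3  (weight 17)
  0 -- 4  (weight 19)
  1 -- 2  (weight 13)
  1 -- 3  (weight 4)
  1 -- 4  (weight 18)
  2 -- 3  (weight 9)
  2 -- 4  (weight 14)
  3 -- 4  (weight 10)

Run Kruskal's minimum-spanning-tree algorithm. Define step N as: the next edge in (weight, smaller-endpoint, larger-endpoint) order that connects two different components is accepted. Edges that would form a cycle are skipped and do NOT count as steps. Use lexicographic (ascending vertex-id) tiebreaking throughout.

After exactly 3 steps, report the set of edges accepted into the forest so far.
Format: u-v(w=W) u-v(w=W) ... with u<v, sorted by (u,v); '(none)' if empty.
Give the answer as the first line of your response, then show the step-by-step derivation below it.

0-2(w=2) 1-3(w=4) 2-3(w=9)

step 1: add edge 0-2 (w=2); MST = {0-2(w=2)}
step 2: add edge 1-3 (w=4); MST = {0-2(w=2) 1-3(w=4)}
step 3: add edge 2-3 (w=9); MST = {0-2(w=2) 1-3(w=4) 2-3(w=9)}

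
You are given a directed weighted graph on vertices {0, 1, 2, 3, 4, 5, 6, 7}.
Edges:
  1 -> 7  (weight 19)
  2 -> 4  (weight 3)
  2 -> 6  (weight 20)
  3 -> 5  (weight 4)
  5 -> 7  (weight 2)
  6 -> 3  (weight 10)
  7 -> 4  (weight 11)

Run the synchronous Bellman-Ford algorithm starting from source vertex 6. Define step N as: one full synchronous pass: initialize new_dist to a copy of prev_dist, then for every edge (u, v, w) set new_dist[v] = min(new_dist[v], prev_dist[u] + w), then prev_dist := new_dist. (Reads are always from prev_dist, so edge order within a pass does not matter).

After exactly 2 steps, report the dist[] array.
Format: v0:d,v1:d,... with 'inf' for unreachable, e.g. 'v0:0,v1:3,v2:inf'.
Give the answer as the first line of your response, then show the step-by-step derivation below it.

v0:inf,v1:inf,v2:inf,v3:10,v4:inf,v5:14,v6:0,v7:inf

step 1: dist = v0:inf,v1:inf,v2:inf,v3:10,v4:inf,v5:inf,v6:0,v7:inf
step 2: dist = v0:inf,v1:inf,v2:inf,v3:10,v4:inf,v5:14,v6:0,v7:inf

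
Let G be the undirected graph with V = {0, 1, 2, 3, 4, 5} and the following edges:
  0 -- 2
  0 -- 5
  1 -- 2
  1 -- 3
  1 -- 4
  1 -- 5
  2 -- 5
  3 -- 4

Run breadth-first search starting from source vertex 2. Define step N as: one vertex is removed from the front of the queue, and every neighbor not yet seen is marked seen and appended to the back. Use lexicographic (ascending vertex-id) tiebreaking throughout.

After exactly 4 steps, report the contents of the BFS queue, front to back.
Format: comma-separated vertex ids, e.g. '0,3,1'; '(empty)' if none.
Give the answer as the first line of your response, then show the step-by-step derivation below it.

3,4

step 1: dequeue 2; queue=[0,1,5]; order=2
step 2: dequeue 0; queue=[1,5]; order=2,0
step 3: dequeue 1; queue=[5,3,4]; order=2,0,1
step 4: dequeue 5; queue=[3,4]; order=2,0,1,5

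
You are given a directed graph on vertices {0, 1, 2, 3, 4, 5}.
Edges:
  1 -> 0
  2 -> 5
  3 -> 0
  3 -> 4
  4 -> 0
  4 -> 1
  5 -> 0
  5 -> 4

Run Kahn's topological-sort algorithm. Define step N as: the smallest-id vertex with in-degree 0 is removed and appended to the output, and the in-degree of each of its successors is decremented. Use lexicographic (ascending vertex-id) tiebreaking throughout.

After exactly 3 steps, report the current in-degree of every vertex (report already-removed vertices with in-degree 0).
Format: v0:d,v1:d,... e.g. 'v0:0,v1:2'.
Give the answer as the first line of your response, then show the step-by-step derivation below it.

v0:2,v1:1,v2:0,v3:0,v4:0,v5:0

step 1: output 2; order=[2]; indeg=(4,1,0,0,2,0)
step 2: output 3; order=[2,3]; indeg=(3,1,0,0,1,0)
step 3: output 5; order=[2,3,5]; indeg=(2,1,0,0,0,0)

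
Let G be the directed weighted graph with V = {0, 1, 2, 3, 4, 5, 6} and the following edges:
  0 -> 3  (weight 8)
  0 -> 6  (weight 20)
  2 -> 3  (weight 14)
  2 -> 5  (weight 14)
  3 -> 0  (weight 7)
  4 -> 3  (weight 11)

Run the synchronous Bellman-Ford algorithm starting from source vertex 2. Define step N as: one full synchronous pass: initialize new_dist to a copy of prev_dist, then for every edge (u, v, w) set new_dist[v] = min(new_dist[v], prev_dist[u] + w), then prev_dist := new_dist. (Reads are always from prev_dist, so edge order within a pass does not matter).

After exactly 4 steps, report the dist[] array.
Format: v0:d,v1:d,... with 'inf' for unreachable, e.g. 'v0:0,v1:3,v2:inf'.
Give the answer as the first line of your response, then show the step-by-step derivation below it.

v0:21,v1:inf,v2:0,v3:14,v4:inf,v5:14,v6:41

step 1: dist = v0:inf,v1:inf,v2:0,v3:14,v4:inf,v5:14,v6:inf
step 2: dist = v0:21,v1:inf,v2:0,v3:14,v4:inf,v5:14,v6:inf
step 3: dist = v0:21,v1:inf,v2:0,v3:14,v4:inf,v5:14,v6:41
step 4: dist = v0:21,v1:inf,v2:0,v3:14,v4:inf,v5:14,v6:41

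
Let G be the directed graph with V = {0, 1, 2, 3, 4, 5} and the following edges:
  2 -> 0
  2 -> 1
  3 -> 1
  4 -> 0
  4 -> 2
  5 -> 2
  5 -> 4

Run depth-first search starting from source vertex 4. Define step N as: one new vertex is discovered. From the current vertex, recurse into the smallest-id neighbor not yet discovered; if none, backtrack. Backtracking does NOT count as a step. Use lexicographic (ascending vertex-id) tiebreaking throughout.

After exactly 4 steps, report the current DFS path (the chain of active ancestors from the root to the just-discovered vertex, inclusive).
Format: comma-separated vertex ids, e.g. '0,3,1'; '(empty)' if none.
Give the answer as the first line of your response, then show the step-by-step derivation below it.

4,2,1

step 1: discover 4; path=4; order=4
step 2: discover 0; path=4>0; order=4,0
step 3: discover 2; path=4>2; order=4,0,2
step 4: discover 1; path=4>2>1; order=4,0,2,1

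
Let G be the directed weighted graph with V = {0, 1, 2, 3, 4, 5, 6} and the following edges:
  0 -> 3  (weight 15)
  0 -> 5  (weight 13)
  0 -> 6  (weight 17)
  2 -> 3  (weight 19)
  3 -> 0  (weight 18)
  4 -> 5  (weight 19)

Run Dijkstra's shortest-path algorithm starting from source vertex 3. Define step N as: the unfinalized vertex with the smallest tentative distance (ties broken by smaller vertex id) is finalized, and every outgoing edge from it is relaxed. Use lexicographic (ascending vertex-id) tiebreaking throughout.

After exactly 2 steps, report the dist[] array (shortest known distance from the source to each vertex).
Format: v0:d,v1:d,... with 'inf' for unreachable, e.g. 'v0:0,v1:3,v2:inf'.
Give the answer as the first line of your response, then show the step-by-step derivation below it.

v0:18,v1:inf,v2:inf,v3:0,v4:inf,v5:31,v6:35

step 1: dist = v0:18,v1:inf,v2:inf,v3:0,v4:inf,v5:inf,v6:inf
step 2: dist = v0:18,v1:inf,v2:inf,v3:0,v4:inf,v5:31,v6:35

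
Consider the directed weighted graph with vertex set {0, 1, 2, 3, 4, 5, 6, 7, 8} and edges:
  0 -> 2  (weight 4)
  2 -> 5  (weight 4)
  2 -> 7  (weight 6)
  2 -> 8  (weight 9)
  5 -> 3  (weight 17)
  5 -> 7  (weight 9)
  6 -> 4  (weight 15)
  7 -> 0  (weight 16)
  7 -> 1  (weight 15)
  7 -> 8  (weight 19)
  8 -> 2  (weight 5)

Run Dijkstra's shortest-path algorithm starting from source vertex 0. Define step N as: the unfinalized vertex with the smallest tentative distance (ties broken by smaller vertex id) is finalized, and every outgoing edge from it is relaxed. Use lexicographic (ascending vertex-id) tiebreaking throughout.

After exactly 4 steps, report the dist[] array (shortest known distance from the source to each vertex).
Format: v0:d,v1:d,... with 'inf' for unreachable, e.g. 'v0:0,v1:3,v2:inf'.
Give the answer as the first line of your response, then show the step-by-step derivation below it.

v0:0,v1:25,v2:4,v3:25,v4:inf,v5:8,v6:inf,v7:10,v8:13

step 1: dist = v0:0,v1:inf,v2:4,v3:inf,v4:inf,v5:inf,v6:inf,v7:inf,v8:inf
step 2: dist = v0:0,v1:inf,v2:4,v3:inf,v4:inf,v5:8,v6:inf,v7:10,v8:13
step 3: dist = v0:0,v1:inf,v2:4,v3:25,v4:inf,v5:8,v6:inf,v7:10,v8:13
step 4: dist = v0:0,v1:25,v2:4,v3:25,v4:inf,v5:8,v6:inf,v7:10,v8:13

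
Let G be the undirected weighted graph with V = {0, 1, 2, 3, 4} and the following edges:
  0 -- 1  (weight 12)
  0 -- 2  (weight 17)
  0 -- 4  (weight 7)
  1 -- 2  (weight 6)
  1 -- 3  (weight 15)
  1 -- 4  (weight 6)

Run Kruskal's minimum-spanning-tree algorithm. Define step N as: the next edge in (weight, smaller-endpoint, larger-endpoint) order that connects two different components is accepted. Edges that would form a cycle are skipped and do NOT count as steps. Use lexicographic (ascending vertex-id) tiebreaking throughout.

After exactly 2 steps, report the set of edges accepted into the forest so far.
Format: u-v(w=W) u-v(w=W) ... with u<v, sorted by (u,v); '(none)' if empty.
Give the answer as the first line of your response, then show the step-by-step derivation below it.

1-2(w=6) 1-4(w=6)

step 1: add edge 1-2 (w=6); MST = {1-2(w=6)}
step 2: add edge 1-4 (w=6); MST = {1-2(w=6) 1-4(w=6)}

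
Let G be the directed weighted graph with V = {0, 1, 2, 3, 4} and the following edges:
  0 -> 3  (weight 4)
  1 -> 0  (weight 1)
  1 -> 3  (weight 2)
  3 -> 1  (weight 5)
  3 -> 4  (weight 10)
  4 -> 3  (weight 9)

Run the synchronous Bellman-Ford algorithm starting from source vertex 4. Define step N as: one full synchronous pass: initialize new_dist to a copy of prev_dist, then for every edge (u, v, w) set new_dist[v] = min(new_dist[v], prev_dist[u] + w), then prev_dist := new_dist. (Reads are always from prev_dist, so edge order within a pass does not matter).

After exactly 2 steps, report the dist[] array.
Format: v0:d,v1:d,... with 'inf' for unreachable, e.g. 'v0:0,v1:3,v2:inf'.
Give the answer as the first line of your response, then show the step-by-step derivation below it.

v0:inf,v1:14,v2:inf,v3:9,v4:0

step 1: dist = v0:inf,v1:inf,v2:inf,v3:9,v4:0
step 2: dist = v0:inf,v1:14,v2:inf,v3:9,v4:0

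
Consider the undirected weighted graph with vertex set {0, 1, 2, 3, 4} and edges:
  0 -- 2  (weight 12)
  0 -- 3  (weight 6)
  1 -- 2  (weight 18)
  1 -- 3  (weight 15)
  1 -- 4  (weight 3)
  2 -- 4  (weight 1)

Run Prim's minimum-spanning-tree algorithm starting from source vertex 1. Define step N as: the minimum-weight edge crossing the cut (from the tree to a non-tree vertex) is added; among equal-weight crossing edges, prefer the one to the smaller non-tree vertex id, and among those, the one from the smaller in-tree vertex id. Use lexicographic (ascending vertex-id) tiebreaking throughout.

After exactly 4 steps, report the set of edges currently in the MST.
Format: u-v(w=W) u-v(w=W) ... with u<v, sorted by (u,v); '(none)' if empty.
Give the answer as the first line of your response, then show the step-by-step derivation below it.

0-2(w=12) 0-3(w=6) 1-4(w=3) 2-4(w=1)

step 1: add edge 1-4 (w=3); MST = {1-4(w=3)}
step 2: add edge 2-4 (w=1); MST = {1-4(w=3) 2-4(w=1)}
step 3: add edge 0-2 (w=12); MST = {0-2(w=12) 1-4(w=3) 2-4(w=1)}
step 4: add edge 0-3 (w=6); MST = {0-2(w=12) 0-3(w=6) 1-4(w=3) 2-4(w=1)}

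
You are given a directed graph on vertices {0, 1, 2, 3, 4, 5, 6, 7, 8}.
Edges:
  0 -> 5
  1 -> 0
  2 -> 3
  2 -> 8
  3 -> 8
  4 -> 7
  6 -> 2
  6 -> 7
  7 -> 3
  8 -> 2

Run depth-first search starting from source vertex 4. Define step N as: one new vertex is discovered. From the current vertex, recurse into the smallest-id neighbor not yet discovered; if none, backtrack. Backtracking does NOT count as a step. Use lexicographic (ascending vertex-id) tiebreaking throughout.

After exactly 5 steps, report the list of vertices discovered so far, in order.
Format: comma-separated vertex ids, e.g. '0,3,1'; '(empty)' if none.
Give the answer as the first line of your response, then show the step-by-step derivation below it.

4,7,3,8,2

step 1: discover 4; path=4; order=4
step 2: discover 7; path=4>7; order=4,7
step 3: discover 3; path=4>7>3; order=4,7,3
step 4: discover 8; path=4>7>3>8; order=4,7,3,8
step 5: discover 2; path=4>7>3>8>2; order=4,7,3,8,2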